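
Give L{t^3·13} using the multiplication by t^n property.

L{13} = 13/s. d^1/ds^1[1/s] = -1/s². d^2/ds^2[1/s] = 2/s^3. d^3/ds^3[1/s] = -6/s^4. So L{t^3} = (-1)^{3}·-6/s^4 = 6/s^4. Then L{t^3·13} = 13·6/s^4 = 78/s^4

Final answer: 78/s^4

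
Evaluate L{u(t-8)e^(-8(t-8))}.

u(t-a)f(t-a) with f(t)=e^(-8t). L{e^(-8t)} = 1/(s+8). By time shift: e^(-8s)/(s+8)

Final answer: e^(-8s)/(s+8)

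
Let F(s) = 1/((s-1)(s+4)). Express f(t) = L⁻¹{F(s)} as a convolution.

1/((s-1)(s+4)) = (1/(s-1))·(1/(s+4)) = L{e^t}·L{e^(-4t)}. So f(t) = e^t*e^(-4t) = ∫₀ᵗ e^(τ)·e^(-4(t-τ)) dτ

Final answer: ∫₀ᵗ e^(τ)·e^(-4(t-τ)) dτ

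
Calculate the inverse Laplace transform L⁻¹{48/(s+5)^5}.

L⁻¹{n!/(s-a)^(n+1)} = t^n·e^(at) with n=4, a=-5. So L⁻¹{24/(s+5)^5} = t^4·e^(-5t), and L⁻¹{48/(s+5)^5} = (48/24)·t^4·e^(-5t) = 2·t^4·e^(-5t)

Final answer: 2·t^4·e^(-5t)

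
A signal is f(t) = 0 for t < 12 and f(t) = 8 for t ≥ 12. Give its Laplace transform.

f(t) = 8·u(t-12). L{u(t-12)} = e^(-12s)/s, so L{f(t)} = 8·e^(-12s)/s

Final answer: 8·e^(-12s)/s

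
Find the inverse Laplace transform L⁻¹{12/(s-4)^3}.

L⁻¹{n!/(s-a)^(n+1)} = t^n·e^(at) with n=2, a=4. So L⁻¹{2/(s-4)^3} = t^2·e^(4t), and L⁻¹{12/(s-4)^3} = (12/2)·t^2·e^(4t) = 6·t^2·e^(4t)

Final answer: 6·t^2·e^(4t)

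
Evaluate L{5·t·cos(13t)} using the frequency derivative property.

L{cos(13t)} = s/(s² + 169). Derivative: d/ds[s/(s² + 169)] = [(s² + 169) - s·2s]/(s² + 169)² = (169 - s²)/(s² + 169)². So L{t·cos(13t)} = -F'(s) = (s² - 169)/(s² + 169)². Then L{5·t·cos(13t)} = 5·(s² - 169)/(s² + 169)²

Final answer: 5·(s² - 169)/(s² + 169)²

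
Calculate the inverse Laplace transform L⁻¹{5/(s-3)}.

L⁻¹{1/(s-a)} = e^(at), so L⁻¹{1/(s-3)} = e^(3t), and L⁻¹{5/(s-3)} = 5·e^(3t)

Final answer: 5·e^(3t)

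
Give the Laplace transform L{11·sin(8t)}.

L{sin(ωt)} = ω/(s² + ω²), so L{sin(8t)} = 8/(s² + 64). Then L{11·sin(8t)} = 11·8/(s² + 64) = 88/(s² + 64)

Final answer: 88/(s² + 64)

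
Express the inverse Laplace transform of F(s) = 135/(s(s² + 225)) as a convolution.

135/(s(s² + 225)) = (1/s)·(135/(s² + 225)) = L{1}·L{9·sin(15t)}. So f(t) = 1*(9·sin(15t)) = ∫₀ᵗ 9·sin(15τ) dτ

Final answer: ∫₀ᵗ 9·sin(15τ) dτ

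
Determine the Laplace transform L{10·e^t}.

L{e^(at)} = 1/(s-a), so L{e^t} = 1/(s-1). Then L{10·e^t} = 10/(s-1)

Final answer: 10/(s-1)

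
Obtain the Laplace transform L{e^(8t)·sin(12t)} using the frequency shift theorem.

Frequency shift: L{e^(at)f(t)} = F(s-a). L{e^(8t)·sin(12t)} = 12/((s-8)² + 144)

Final answer: 12/((s-8)² + 144)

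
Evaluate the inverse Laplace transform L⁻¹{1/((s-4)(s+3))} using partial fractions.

Decompose: A/(s-4) + B/(s+3). A = 1/7, B = -1/7. f(t) = (e^(4t) - e^(-3t))/7

Final answer: (e^(4t) - e^(-3t))/7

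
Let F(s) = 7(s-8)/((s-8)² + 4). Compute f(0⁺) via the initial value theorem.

f(0⁺) = lim_{s→∞} sF(s) = lim_{s→∞} 7s(s-8)/((s-8)² + 4) = 7

Final answer: 7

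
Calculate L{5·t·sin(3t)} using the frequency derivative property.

L{sin(3t)} = 3/(s² + 9). By L{t·f(t)} = -F'(s): -d/ds[3/(s² + 9)] = -(3)·(-2s)/(s² + 9)² = 6s/(s² + 9)². Then L{5·t·sin(3t)} = 5·6s/(s² + 9)² = 30s/(s² + 9)²

Final answer: 30s/(s² + 9)²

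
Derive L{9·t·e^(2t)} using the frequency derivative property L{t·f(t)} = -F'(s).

L{e^(2t)} = 1/(s-2). By frequency derivative: L{t·e^(2t)} = -d/ds[1/(s-2)] = -(-1)/(s-2)² = 1/(s-2)². Then L{9·t·e^(2t)} = 9·1/(s-2)² = 9/(s-2)²

Final answer: 9/(s-2)²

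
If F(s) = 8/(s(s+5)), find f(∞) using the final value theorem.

f(∞) = lim_{s→0} s·8/(s(s+5)) = lim_{s→0} 8/(s+5) = 8/5 = 8/5

Final answer: 8/5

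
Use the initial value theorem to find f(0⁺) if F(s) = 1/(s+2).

f(0⁺) = lim_{s→∞} s·1/(s+2) = lim_{s→∞} s/(s+2) = 1

Final answer: 1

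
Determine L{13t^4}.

L{t^n} = n!/s^(n+1). So L{13t^4} = 13·4!/s^5 = 312/s^5

Final answer: 312/s^5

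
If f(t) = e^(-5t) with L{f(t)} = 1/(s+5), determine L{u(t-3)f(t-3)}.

Time shift theorem: L{u(t-a)f(t-a)} = e^(-as)F(s). Here a=3, F(s) = 1/(s+5), so L{u(t-3)f(t-3)} = e^(-3s)·1/(s+5)

Final answer: e^(-3s)·1/(s+5)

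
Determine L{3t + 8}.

L{3t + 8} = 3·L{t} + 8·L{1} = 3/s² + 8/s

Final answer: 3/s² + 8/s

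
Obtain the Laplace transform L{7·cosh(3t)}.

L{cosh(ωt)} = s/(s² - ω²), so L{cosh(3t)} = s/(s² - 9). Then L{7·cosh(3t)} = 7·s/(s² - 9) = 7s/(s² - 9)

Final answer: 7s/(s² - 9)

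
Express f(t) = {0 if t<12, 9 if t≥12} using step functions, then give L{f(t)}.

f(t) = 9·u(t-12). L{u(t-12)} = e^(-12s)/s, so L{f(t)} = 9·e^(-12s)/s

Final answer: 9·e^(-12s)/s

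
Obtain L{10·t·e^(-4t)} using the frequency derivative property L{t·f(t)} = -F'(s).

L{e^(-4t)} = 1/(s+4). By frequency derivative: L{t·e^(-4t)} = -d/ds[1/(s+4)] = -(-1)/(s+4)² = 1/(s+4)². Then L{10·t·e^(-4t)} = 10·1/(s+4)² = 10/(s+4)²

Final answer: 10/(s+4)²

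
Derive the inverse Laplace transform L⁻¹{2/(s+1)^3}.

L⁻¹{n!/(s-a)^(n+1)} = t^n·e^(at), so L⁻¹{2/(s+1)^3} = t^2·e^(-t)

Final answer: t^2·e^(-t)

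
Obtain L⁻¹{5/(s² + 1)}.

This is the form c·a/(s² + a²) with a = 1, c = 5. L⁻¹ = 5·sin(t)

Final answer: 5·sin(t)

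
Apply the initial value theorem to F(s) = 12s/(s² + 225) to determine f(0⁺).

f(0⁺) = lim_{s→∞} s·12s/(s² + 225) = lim_{s→∞} 12s²/(s² + 225) = 12

Final answer: 12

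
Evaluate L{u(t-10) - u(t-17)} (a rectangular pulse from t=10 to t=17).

L{u(t-a)} = e^(-as)/s. L{u(t-10) - u(t-17)} = (e^(-10s) - e^(-17s))/s

Final answer: (e^(-10s) - e^(-17s))/s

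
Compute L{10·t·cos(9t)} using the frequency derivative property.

L{cos(9t)} = s/(s² + 81). Derivative: d/ds[s/(s² + 81)] = [(s² + 81) - s·2s]/(s² + 81)² = (81 - s²)/(s² + 81)². So L{t·cos(9t)} = -F'(s) = (s² - 81)/(s² + 81)². Then L{10·t·cos(9t)} = 10·(s² - 81)/(s² + 81)²

Final answer: 10·(s² - 81)/(s² + 81)²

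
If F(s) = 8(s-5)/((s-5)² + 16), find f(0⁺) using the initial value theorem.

f(0⁺) = lim_{s→∞} sF(s) = lim_{s→∞} 8s(s-5)/((s-5)² + 16) = 8

Final answer: 8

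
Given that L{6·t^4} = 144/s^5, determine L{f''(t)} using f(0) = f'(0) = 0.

L{f''(t)} = s²F(s) - sf(0) - f'(0) = s²·144/s^5 - 0 - 0 = 144/s^3

Final answer: 144/s^3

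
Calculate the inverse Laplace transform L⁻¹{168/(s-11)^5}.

L⁻¹{n!/(s-a)^(n+1)} = t^n·e^(at) with n=4, a=11. So L⁻¹{24/(s-11)^5} = t^4·e^(11t), and L⁻¹{168/(s-11)^5} = (168/24)·t^4·e^(11t) = 7·t^4·e^(11t)

Final answer: 7·t^4·e^(11t)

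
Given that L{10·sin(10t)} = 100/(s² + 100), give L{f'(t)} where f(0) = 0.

L{f'(t)} = s·F(s) - f(0) = s·100/(s² + 100) - 0 = 100s/(s² + 100)

Final answer: 100s/(s² + 100)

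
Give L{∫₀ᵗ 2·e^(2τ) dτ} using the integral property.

L{∫₀ᵗ f(τ)dτ} = F(s)/s with F(s) = 2/(s-2), so L{∫₀ᵗ 2·e^(2τ) dτ} = 2/(s(s-2))

Final answer: 2/(s(s-2))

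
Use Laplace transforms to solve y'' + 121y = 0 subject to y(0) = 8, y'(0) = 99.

L{y''} + 121L{y} = 0. s²Y - 8s - 99 + 121Y = 0. Y(s² + 121) = 8s + 99. Y = (8s + 99)/(s² + 121). Inverting: y(t) = 8cos(11t) + 9sin(11t)

Final answer: y(t) = 8cos(11t) + 9sin(11t)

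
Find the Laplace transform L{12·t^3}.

L{t^n} = n!/s^(n+1), so L{t^3} = 6/s^4. Then L{12·t^3} = 12·6/s^4 = 72/s^4

Final answer: 72/s^4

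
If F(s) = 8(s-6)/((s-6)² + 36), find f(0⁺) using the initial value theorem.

f(0⁺) = lim_{s→∞} sF(s) = lim_{s→∞} 8s(s-6)/((s-6)² + 36) = 8

Final answer: 8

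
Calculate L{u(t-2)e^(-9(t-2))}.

u(t-a)f(t-a) with f(t)=e^(-9t). L{e^(-9t)} = 1/(s+9). By time shift: e^(-2s)/(s+9)

Final answer: e^(-2s)/(s+9)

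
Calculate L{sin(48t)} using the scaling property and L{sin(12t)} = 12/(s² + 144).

Using L{f(at)} = (1/a)F(s/a) with a=4: L{sin(48t)} = (1/4) · 12/((s/4)² + 144) = (1/4) · 12·16/(s² + 2304) = 48/(s² + 2304)

Final answer: 48/(s² + 2304)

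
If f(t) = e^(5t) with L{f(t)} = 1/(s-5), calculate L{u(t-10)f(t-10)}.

Time shift theorem: L{u(t-a)f(t-a)} = e^(-as)F(s). Here a=10, F(s) = 1/(s-5), so L{u(t-10)f(t-10)} = e^(-10s)·1/(s-5)

Final answer: e^(-10s)·1/(s-5)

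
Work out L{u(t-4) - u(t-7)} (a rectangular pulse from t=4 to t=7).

L{u(t-a)} = e^(-as)/s. L{u(t-4) - u(t-7)} = (e^(-4s) - e^(-7s))/s

Final answer: (e^(-4s) - e^(-7s))/s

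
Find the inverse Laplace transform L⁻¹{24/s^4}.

L⁻¹{n!/s^(n+1)} = t^n with n=3. So L⁻¹{6/s^4} = t^3, and L⁻¹{24/s^4} = (24/6)·t^3 = 4·t^3

Final answer: 4·t^3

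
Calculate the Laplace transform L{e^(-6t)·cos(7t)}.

L{e^(at)·cos(ωt)} = (s-a)/((s-a)² + ω²), so L{e^(-6t)·cos(7t)} = (s+6)/((s+6)² + 49)

Final answer: (s+6)/((s+6)² + 49)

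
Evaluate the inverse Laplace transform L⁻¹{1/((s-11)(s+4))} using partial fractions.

Decompose: A/(s-11) + B/(s+4). A = 1/15, B = -1/15. f(t) = (e^(11t) - e^(-4t))/15

Final answer: (e^(11t) - e^(-4t))/15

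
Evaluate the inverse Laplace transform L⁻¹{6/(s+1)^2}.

L⁻¹{n!/(s-a)^(n+1)} = t^n·e^(at) with n=1, a=-1. So L⁻¹{1/(s+1)^2} = t·e^(-t), and L⁻¹{6/(s+1)^2} = (6/1)·t·e^(-t) = 6·t·e^(-t)

Final answer: 6·t·e^(-t)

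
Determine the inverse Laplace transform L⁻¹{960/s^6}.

L⁻¹{n!/s^(n+1)} = t^n with n=5. So L⁻¹{120/s^6} = t^5, and L⁻¹{960/s^6} = (960/120)·t^5 = 8·t^5

Final answer: 8·t^5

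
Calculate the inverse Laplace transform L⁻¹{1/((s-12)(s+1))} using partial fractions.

Decompose: A/(s-12) + B/(s+1). A = 1/13, B = -1/13. f(t) = (e^(12t) - e^(-t))/13

Final answer: (e^(12t) - e^(-t))/13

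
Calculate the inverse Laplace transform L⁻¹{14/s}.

L⁻¹{c/s} = c, so L⁻¹{14/s} = 14

Final answer: 14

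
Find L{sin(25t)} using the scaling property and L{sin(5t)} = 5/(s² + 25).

Using L{f(at)} = (1/a)F(s/a) with a=5: L{sin(25t)} = (1/5) · 5/((s/5)² + 25) = (1/5) · 5·25/(s² + 625) = 25/(s² + 625)

Final answer: 25/(s² + 625)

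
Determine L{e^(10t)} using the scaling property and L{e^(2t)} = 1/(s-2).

Using L{f(at)} = (1/a)F(s/a) with a=5 and f(t) = e^(2t): L{e^(10t)} = (1/5) · 1/((s/5)-2) = (1/5) · 5/(s-10) = 1/(s-10)

Final answer: 1/(s-10)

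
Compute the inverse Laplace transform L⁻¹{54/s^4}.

L⁻¹{n!/s^(n+1)} = t^n with n=3. So L⁻¹{6/s^4} = t^3, and L⁻¹{54/s^4} = (54/6)·t^3 = 9·t^3

Final answer: 9·t^3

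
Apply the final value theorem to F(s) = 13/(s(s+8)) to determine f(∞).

f(∞) = lim_{s→0} s·13/(s(s+8)) = lim_{s→0} 13/(s+8) = 13/8 = 13/8

Final answer: 13/8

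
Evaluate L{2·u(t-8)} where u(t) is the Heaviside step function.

L{u(t-a)} = e^(-as)/s. Here a=8, so L{u(t-8)} = e^(-8s)/s, and L{2·u(t-8)} = 2·e^(-8s)/s

Final answer: 2·e^(-8s)/s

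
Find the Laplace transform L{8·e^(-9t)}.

L{e^(at)} = 1/(s-a), so L{e^(-9t)} = 1/(s+9). Then L{8·e^(-9t)} = 8/(s+9)

Final answer: 8/(s+9)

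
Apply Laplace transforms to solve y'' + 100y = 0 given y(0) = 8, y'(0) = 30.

L{y''} + 100L{y} = 0. s²Y - 8s - 30 + 100Y = 0. Y(s² + 100) = 8s + 30. Y = (8s + 30)/(s² + 100). Inverting: y(t) = 8cos(10t) + 3sin(10t)

Final answer: y(t) = 8cos(10t) + 3sin(10t)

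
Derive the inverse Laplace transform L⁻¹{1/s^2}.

L⁻¹{n!/s^(n+1)} = t^n with n=1. So L⁻¹{1/s^2} = t

Final answer: t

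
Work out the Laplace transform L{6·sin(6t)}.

L{sin(ωt)} = ω/(s² + ω²), so L{sin(6t)} = 6/(s² + 36). Then L{6·sin(6t)} = 6·6/(s² + 36) = 36/(s² + 36)

Final answer: 36/(s² + 36)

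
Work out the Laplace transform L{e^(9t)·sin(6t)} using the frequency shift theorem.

Frequency shift: L{e^(at)f(t)} = F(s-a). L{e^(9t)·sin(6t)} = 6/((s-9)² + 36)

Final answer: 6/((s-9)² + 36)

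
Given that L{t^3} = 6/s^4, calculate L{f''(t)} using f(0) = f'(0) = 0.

L{f''(t)} = s²F(s) - sf(0) - f'(0) = s²·6/s^4 - 0 - 0 = 6/s^2

Final answer: 6/s^2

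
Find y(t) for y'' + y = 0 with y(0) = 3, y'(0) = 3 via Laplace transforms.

L{y''} + 1L{y} = 0. s²Y - 3s - 3 + Y = 0. Y(s² + 1) = 3s + 3. Y = (3s + 3)/(s² + 1). Inverting: y(t) = 3cos(t) + 3sin(t)

Final answer: y(t) = 3cos(t) + 3sin(t)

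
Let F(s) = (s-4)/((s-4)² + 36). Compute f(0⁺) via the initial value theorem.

f(0⁺) = lim_{s→∞} sF(s) = lim_{s→∞} s(s-4)/((s-4)² + 36) = 1

Final answer: 1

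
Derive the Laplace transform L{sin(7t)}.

L{sin(ωt)} = ω/(s² + ω²), so L{sin(7t)} = 7/(s² + 49)

Final answer: 7/(s² + 49)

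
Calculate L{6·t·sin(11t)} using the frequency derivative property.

L{sin(11t)} = 11/(s² + 121). By L{t·f(t)} = -F'(s): -d/ds[11/(s² + 121)] = -(11)·(-2s)/(s² + 121)² = 22s/(s² + 121)². Then L{6·t·sin(11t)} = 6·22s/(s² + 121)² = 132s/(s² + 121)²

Final answer: 132s/(s² + 121)²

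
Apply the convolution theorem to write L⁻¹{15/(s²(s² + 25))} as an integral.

15/(s²(s² + 25)) = (1/s²)·(15/(s² + 25)) = L{t}·L{3·sin(5t)}. So f(t) = t*(3·sin(5t)) = ∫₀ᵗ 3τ·sin(5(t-τ)) dτ

Final answer: ∫₀ᵗ 3τ·sin(5(t-τ)) dτ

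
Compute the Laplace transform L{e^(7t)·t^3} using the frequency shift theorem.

L{e^(at)·t^n} = n!/(s-a)^(n+1), so L{e^(7t)·t^3} = 6/(s-7)^4

Final answer: 6/(s-7)^4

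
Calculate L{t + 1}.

L{t + 1} = L{t} + L{1} = 1/s² + 1/s

Final answer: 1/s² + 1/s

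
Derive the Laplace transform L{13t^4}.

L{13t^4} = 13 · L{t^4} = 13 · 24/s^5 = 312/s^5

Final answer: 312/s^5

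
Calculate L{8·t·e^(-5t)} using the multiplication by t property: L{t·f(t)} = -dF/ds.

Using L{t^n·e^(at)} = n!/(s-a)^(n+1), L{t·e^(-5t)} = 1/(s+5)^2, so L{8·t·e^(-5t)} = 8·1/(s+5)^2 = 8/(s+5)^2

Final answer: 8/(s+5)^2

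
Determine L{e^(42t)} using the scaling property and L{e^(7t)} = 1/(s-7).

Using L{f(at)} = (1/a)F(s/a) with a=6 and f(t) = e^(7t): L{e^(42t)} = (1/6) · 1/((s/6)-7) = (1/6) · 6/(s-42) = 1/(s-42)

Final answer: 1/(s-42)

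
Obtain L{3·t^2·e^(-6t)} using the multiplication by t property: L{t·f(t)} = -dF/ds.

Using L{t^n·e^(at)} = n!/(s-a)^(n+1), L{t^2·e^(-6t)} = 2/(s+6)^3, so L{3·t^2·e^(-6t)} = 3·2/(s+6)^3 = 6/(s+6)^3

Final answer: 6/(s+6)^3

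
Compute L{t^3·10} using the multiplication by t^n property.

L{10} = 10/s. d^1/ds^1[1/s] = -1/s². d^2/ds^2[1/s] = 2/s^3. d^3/ds^3[1/s] = -6/s^4. So L{t^3} = (-1)^{3}·-6/s^4 = 6/s^4. Then L{t^3·10} = 10·6/s^4 = 60/s^4

Final answer: 60/s^4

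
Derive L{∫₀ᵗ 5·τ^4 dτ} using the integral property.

L{∫₀ᵗ f(τ)dτ} = F(s)/s with f(t) = 5t^4. F(s) = 120/s^5, so L{∫₀ᵗ 5·τ^4 dτ} = (120/s^5)/s = 120/s^6. (Check: ∫₀ᵗ 5·τ^4 dτ = 5t^5/5.)

Final answer: 120/s^6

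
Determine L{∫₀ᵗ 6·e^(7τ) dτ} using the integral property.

L{∫₀ᵗ f(τ)dτ} = F(s)/s with F(s) = 6/(s-7), so L{∫₀ᵗ 6·e^(7τ) dτ} = 6/(s(s-7))

Final answer: 6/(s(s-7))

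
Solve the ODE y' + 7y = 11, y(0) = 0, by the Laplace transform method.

sY + 7Y = 11/s. Y = 11/(s(s+7)). Partial fractions: Y = 11/7/s - 11/7/(s+7)

Final answer: y(t) = 11/7(1 - e^(-7t))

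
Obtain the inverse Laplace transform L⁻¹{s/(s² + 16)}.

L⁻¹{s/(s² + 16)} = cos(4t)

Final answer: cos(4t)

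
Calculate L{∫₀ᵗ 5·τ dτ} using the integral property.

L{∫₀ᵗ f(τ)dτ} = F(s)/s with f(t) = 5t. F(s) = 5/s^2, so L{∫₀ᵗ 5·τ dτ} = (5/s^2)/s = 5/s^3. (Check: ∫₀ᵗ 5·τ dτ = 5t^2/2.)

Final answer: 5/s^3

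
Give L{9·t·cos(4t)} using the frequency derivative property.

L{cos(4t)} = s/(s² + 16). Derivative: d/ds[s/(s² + 16)] = [(s² + 16) - s·2s]/(s² + 16)² = (16 - s²)/(s² + 16)². So L{t·cos(4t)} = -F'(s) = (s² - 16)/(s² + 16)². Then L{9·t·cos(4t)} = 9·(s² - 16)/(s² + 16)²

Final answer: 9·(s² - 16)/(s² + 16)²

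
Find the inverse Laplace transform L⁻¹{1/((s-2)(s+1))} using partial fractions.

Decompose: A/(s-2) + B/(s+1). A = 1/3, B = -1/3. f(t) = (e^(2t) - e^(-t))/3

Final answer: (e^(2t) - e^(-t))/3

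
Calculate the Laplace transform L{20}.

L{20} = 20 · L{1} = 20/s

Final answer: 20/s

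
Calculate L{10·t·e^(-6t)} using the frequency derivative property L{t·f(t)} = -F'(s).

L{e^(-6t)} = 1/(s+6). By frequency derivative: L{t·e^(-6t)} = -d/ds[1/(s+6)] = -(-1)/(s+6)² = 1/(s+6)². Then L{10·t·e^(-6t)} = 10·1/(s+6)² = 10/(s+6)²

Final answer: 10/(s+6)²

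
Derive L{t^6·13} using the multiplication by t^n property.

L{13} = 13/s. d^1/ds^1[1/s] = -1/s². d^2/ds^2[1/s] = 2/s^3. d^3/ds^3[1/s] = -6/s^4. d^4/ds^4[1/s] = 24/s^5. d^5/ds^5[1/s] = -120/s^6. d^6/ds^6[1/s] = 720/s^7. So L{t^6} = (-1)^{6}·720/s^7 = 720/s^7. Then L{t^6·13} = 13·720/s^7 = 9360/s^7

Final answer: 9360/s^7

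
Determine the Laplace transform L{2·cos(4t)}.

L{cos(ωt)} = s/(s² + ω²), so L{cos(4t)} = s/(s² + 16). Then L{2·cos(4t)} = 2·s/(s² + 16) = 2s/(s² + 16)

Final answer: 2s/(s² + 16)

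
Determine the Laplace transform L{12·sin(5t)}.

L{sin(ωt)} = ω/(s² + ω²), so L{sin(5t)} = 5/(s² + 25). Then L{12·sin(5t)} = 12·5/(s² + 25) = 60/(s² + 25)

Final answer: 60/(s² + 25)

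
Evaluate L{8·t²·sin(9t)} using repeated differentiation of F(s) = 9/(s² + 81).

F(s) = 9/(s² + 81). F'(s) = -18s/(s² + 81)². F''(s) = -18(81 - 3s²)/(s² + 81)³ = (54s² - 1458)/(s² + 81)³. So L{t²·sin(9t)} = (-1)² F''(s) = (54s² - 1458)/(s² + 81)³. Then L{8·t²·sin(9t)} = 8·(54s² - 1458)/(s² + 81)³ = (432s² - 11664)/(s² + 81)³

Final answer: (432s² - 11664)/(s² + 81)³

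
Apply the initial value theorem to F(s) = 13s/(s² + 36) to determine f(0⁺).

f(0⁺) = lim_{s→∞} s·13s/(s² + 36) = lim_{s→∞} 13s²/(s² + 36) = 13

Final answer: 13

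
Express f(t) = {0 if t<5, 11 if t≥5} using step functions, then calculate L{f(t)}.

f(t) = 11·u(t-5). L{u(t-5)} = e^(-5s)/s, so L{f(t)} = 11·e^(-5s)/s

Final answer: 11·e^(-5s)/s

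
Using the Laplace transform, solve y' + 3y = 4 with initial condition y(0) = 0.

sY + 3Y = 4/s. Y = 4/(s(s+3)). Partial fractions: Y = 4/3/s - 4/3/(s+3)

Final answer: y(t) = 4/3(1 - e^(-3t))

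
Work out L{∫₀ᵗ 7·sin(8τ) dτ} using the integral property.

L{∫₀ᵗ f(τ)dτ} = F(s)/s with F(s) = 56/(s² + 64), so the result is (56/(s² + 64))/s = 56/(s(s² + 64))

Final answer: 56/(s(s² + 64))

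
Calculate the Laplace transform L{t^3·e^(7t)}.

L{t^n·e^(at)} = n!/(s-a)^(n+1), so L{t^3·e^(7t)} = 6/(s-7)^4

Final answer: 6/(s-7)^4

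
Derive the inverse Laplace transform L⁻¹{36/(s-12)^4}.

L⁻¹{n!/(s-a)^(n+1)} = t^n·e^(at) with n=3, a=12. So L⁻¹{6/(s-12)^4} = t^3·e^(12t), and L⁻¹{36/(s-12)^4} = (36/6)·t^3·e^(12t) = 6·t^3·e^(12t)

Final answer: 6·t^3·e^(12t)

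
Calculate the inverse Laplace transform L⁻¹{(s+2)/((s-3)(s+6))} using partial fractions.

Using partial fractions, f(t) = (5e^(3t) + 4e^(-6t))/9

Final answer: (5e^(3t) + 4e^(-6t))/9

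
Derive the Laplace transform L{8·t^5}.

L{t^n} = n!/s^(n+1), so L{t^5} = 120/s^6. Then L{8·t^5} = 8·120/s^6 = 960/s^6

Final answer: 960/s^6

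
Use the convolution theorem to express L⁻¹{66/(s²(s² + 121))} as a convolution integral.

66/(s²(s² + 121)) = (1/s²)·(66/(s² + 121)) = L{t}·L{6·sin(11t)}. So f(t) = t*(6·sin(11t)) = ∫₀ᵗ 6τ·sin(11(t-τ)) dτ

Final answer: ∫₀ᵗ 6τ·sin(11(t-τ)) dτ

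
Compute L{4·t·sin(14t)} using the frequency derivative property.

L{sin(14t)} = 14/(s² + 196). By L{t·f(t)} = -F'(s): -d/ds[14/(s² + 196)] = -(14)·(-2s)/(s² + 196)² = 28s/(s² + 196)². Then L{4·t·sin(14t)} = 4·28s/(s² + 196)² = 112s/(s² + 196)²

Final answer: 112s/(s² + 196)²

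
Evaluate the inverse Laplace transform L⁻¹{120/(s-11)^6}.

L⁻¹{n!/(s-a)^(n+1)} = t^n·e^(at), so L⁻¹{120/(s-11)^6} = t^5·e^(11t)

Final answer: t^5·e^(11t)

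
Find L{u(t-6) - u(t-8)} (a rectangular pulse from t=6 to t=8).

L{u(t-a)} = e^(-as)/s. L{u(t-6) - u(t-8)} = (e^(-6s) - e^(-8s))/s

Final answer: (e^(-6s) - e^(-8s))/s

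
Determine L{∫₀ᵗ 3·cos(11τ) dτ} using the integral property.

L{∫₀ᵗ f(τ)dτ} = F(s)/s with F(s) = 3s/(s² + 121), so the result is (3s/(s² + 121))/s = 3/(s² + 121)

Final answer: 3/(s² + 121)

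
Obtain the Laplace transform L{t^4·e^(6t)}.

L{t^n·e^(at)} = n!/(s-a)^(n+1), so L{t^4·e^(6t)} = 24/(s-6)^5

Final answer: 24/(s-6)^5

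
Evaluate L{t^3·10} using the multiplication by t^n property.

L{10} = 10/s. d^1/ds^1[1/s] = -1/s². d^2/ds^2[1/s] = 2/s^3. d^3/ds^3[1/s] = -6/s^4. So L{t^3} = (-1)^{3}·-6/s^4 = 6/s^4. Then L{t^3·10} = 10·6/s^4 = 60/s^4

Final answer: 60/s^4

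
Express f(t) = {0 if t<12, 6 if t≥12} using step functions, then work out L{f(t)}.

f(t) = 6·u(t-12). L{u(t-12)} = e^(-12s)/s, so L{f(t)} = 6·e^(-12s)/s

Final answer: 6·e^(-12s)/s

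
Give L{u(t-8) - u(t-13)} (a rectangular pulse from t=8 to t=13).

L{u(t-a)} = e^(-as)/s. L{u(t-8) - u(t-13)} = (e^(-8s) - e^(-13s))/s

Final answer: (e^(-8s) - e^(-13s))/s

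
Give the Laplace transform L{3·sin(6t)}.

L{sin(ωt)} = ω/(s² + ω²), so L{sin(6t)} = 6/(s² + 36). Then L{3·sin(6t)} = 3·6/(s² + 36) = 18/(s² + 36)

Final answer: 18/(s² + 36)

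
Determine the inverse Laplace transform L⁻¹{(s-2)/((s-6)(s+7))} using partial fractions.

Using partial fractions, f(t) = (4e^(6t) + 9e^(-7t))/13

Final answer: (4e^(6t) + 9e^(-7t))/13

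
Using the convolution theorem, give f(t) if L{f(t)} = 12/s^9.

12/s^9 = (12/s)·(1/s^8) = L{12}·L{t^7/5040}. By convolution, f(t) = 12*t^7/5040 = ∫₀ᵗ 12·τ^7/5040 dτ = 12·t^8/40320

Final answer: 12·t^8/40320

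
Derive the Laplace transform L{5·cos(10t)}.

L{cos(ωt)} = s/(s² + ω²), so L{cos(10t)} = s/(s² + 100). Then L{5·cos(10t)} = 5·s/(s² + 100) = 5s/(s² + 100)

Final answer: 5s/(s² + 100)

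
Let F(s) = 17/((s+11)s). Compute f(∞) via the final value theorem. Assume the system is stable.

f(∞) = lim_{s→0} sF(s) = lim_{s→0} 17/(s+11) = 17/11

Final answer: 17/11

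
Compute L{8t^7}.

L{t^n} = n!/s^(n+1). So L{8t^7} = 8·7!/s^8 = 40320/s^8

Final answer: 40320/s^8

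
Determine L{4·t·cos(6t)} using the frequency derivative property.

L{cos(6t)} = s/(s² + 36). Derivative: d/ds[s/(s² + 36)] = [(s² + 36) - s·2s]/(s² + 36)² = (36 - s²)/(s² + 36)². So L{t·cos(6t)} = -F'(s) = (s² - 36)/(s² + 36)². Then L{4·t·cos(6t)} = 4·(s² - 36)/(s² + 36)²

Final answer: 4·(s² - 36)/(s² + 36)²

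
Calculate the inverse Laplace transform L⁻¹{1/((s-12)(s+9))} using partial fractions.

Decompose: A/(s-12) + B/(s+9). A = 1/21, B = -1/21. f(t) = (e^(12t) - e^(-9t))/21

Final answer: (e^(12t) - e^(-9t))/21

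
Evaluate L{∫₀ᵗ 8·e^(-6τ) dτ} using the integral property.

L{∫₀ᵗ f(τ)dτ} = F(s)/s with F(s) = 8/(s+6), so L{∫₀ᵗ 8·e^(-6τ) dτ} = 8/(s(s+6))

Final answer: 8/(s(s+6))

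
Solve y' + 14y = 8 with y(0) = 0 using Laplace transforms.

sY + 14Y = 8/s. Y = 8/(s(s+14)). Partial fractions: Y = 4/7/s - 4/7/(s+14)

Final answer: y(t) = 4/7(1 - e^(-14t))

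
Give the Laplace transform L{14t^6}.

L{14t^6} = 14 · L{t^6} = 14 · 720/s^7 = 10080/s^7

Final answer: 10080/s^7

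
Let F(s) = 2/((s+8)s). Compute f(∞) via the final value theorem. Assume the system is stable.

f(∞) = lim_{s→0} sF(s) = lim_{s→0} 2/(s+8) = 1/4

Final answer: 1/4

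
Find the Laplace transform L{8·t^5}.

L{t^n} = n!/s^(n+1), so L{t^5} = 120/s^6. Then L{8·t^5} = 8·120/s^6 = 960/s^6

Final answer: 960/s^6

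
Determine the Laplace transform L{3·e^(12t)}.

L{e^(at)} = 1/(s-a), so L{e^(12t)} = 1/(s-12). Then L{3·e^(12t)} = 3/(s-12)

Final answer: 3/(s-12)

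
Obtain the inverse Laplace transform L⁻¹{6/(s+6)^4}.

L⁻¹{n!/(s-a)^(n+1)} = t^n·e^(at), so L⁻¹{6/(s+6)^4} = t^3·e^(-6t)

Final answer: t^3·e^(-6t)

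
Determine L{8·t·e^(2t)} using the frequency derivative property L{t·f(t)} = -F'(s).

L{e^(2t)} = 1/(s-2). By frequency derivative: L{t·e^(2t)} = -d/ds[1/(s-2)] = -(-1)/(s-2)² = 1/(s-2)². Then L{8·t·e^(2t)} = 8·1/(s-2)² = 8/(s-2)²

Final answer: 8/(s-2)²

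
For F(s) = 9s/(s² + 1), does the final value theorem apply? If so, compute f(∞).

The final value theorem requires all poles of sF(s) in the left half-plane. sF(s) = 9s²/(s² + 1) has poles at s = ±1i (imaginary axis). Theorem does NOT apply (oscillatory system).

Final answer: Not applicable (oscillatory)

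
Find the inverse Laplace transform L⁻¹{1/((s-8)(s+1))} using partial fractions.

Decompose: A/(s-8) + B/(s+1). A = 1/9, B = -1/9. f(t) = (e^(8t) - e^(-t))/9

Final answer: (e^(8t) - e^(-t))/9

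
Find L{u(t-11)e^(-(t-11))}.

u(t-a)f(t-a) with f(t)=e^(-t). L{e^(-t)} = 1/(s+1). By time shift: e^(-11s)/(s+1)

Final answer: e^(-11s)/(s+1)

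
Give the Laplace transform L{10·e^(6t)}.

L{e^(at)} = 1/(s-a), so L{e^(6t)} = 1/(s-6). Then L{10·e^(6t)} = 10/(s-6)

Final answer: 10/(s-6)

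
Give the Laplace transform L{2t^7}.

L{2t^7} = 2 · L{t^7} = 2 · 5040/s^8 = 10080/s^8

Final answer: 10080/s^8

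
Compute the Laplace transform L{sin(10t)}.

L{sin(ωt)} = ω/(s² + ω²), so L{sin(10t)} = 10/(s² + 100)

Final answer: 10/(s² + 100)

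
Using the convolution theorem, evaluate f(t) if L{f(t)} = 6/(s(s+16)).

6/(s(s+16)) = (6/s)·(1/(s+16)) = L{6}·L{e^(-16t)}. By convolution, f(t) = 6*e^(-16t) = ∫₀ᵗ 6·e^(-16τ) dτ = 6·(1 - e^(-16t))/16

Final answer: 6·(1 - e^(-16t))/16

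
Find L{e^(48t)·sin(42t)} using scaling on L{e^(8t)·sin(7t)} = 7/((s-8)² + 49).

Scaling with a=6: L{e^(48t)·sin(42t)} = (1/6) · 7/((s/6-8)² + 49). Simplifying: 42/((s-48)² + 1764)

Final answer: 42/((s-48)² + 1764)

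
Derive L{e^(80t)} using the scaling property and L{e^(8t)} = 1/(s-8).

Using L{f(at)} = (1/a)F(s/a) with a=10 and f(t) = e^(8t): L{e^(80t)} = (1/10) · 1/((s/10)-8) = (1/10) · 10/(s-80) = 1/(s-80)

Final answer: 1/(s-80)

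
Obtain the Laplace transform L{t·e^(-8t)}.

L{t^n·e^(at)} = n!/(s-a)^(n+1), so L{t·e^(-8t)} = 1/(s+8)^2

Final answer: 1/(s+8)^2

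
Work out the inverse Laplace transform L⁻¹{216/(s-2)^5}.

L⁻¹{n!/(s-a)^(n+1)} = t^n·e^(at) with n=4, a=2. So L⁻¹{24/(s-2)^5} = t^4·e^(2t), and L⁻¹{216/(s-2)^5} = (216/24)·t^4·e^(2t) = 9·t^4·e^(2t)

Final answer: 9·t^4·e^(2t)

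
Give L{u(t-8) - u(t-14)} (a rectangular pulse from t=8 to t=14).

L{u(t-a)} = e^(-as)/s. L{u(t-8) - u(t-14)} = (e^(-8s) - e^(-14s))/s

Final answer: (e^(-8s) - e^(-14s))/s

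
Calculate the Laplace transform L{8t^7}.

L{8t^7} = 8 · L{t^7} = 8 · 5040/s^8 = 40320/s^8

Final answer: 40320/s^8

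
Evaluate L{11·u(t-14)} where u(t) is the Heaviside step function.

L{u(t-a)} = e^(-as)/s. Here a=14, so L{u(t-14)} = e^(-14s)/s, and L{11·u(t-14)} = 11·e^(-14s)/s

Final answer: 11·e^(-14s)/s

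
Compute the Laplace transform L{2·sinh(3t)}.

L{sinh(ωt)} = ω/(s² - ω²), so L{sinh(3t)} = 3/(s² - 9). Then L{2·sinh(3t)} = 2·3/(s² - 9) = 6/(s² - 9)

Final answer: 6/(s² - 9)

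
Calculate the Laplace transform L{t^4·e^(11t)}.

L{t^n·e^(at)} = n!/(s-a)^(n+1), so L{t^4·e^(11t)} = 24/(s-11)^5

Final answer: 24/(s-11)^5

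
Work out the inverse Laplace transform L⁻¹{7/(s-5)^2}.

L⁻¹{n!/(s-a)^(n+1)} = t^n·e^(at) with n=1, a=5. So L⁻¹{1/(s-5)^2} = t·e^(5t), and L⁻¹{7/(s-5)^2} = (7/1)·t·e^(5t) = 7·t·e^(5t)

Final answer: 7·t·e^(5t)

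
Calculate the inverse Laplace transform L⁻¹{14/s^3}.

L⁻¹{n!/s^(n+1)} = t^n with n=2. So L⁻¹{2/s^3} = t^2, and L⁻¹{14/s^3} = (14/2)·t^2 = 7·t^2

Final answer: 7·t^2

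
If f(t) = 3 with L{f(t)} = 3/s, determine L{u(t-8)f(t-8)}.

Time shift theorem: L{u(t-a)f(t-a)} = e^(-as)F(s). Here a=8, F(s) = 3/s, so L{u(t-8)f(t-8)} = e^(-8s)·3/s

Final answer: e^(-8s)·3/s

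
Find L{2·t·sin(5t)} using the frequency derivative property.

L{sin(5t)} = 5/(s² + 25). By L{t·f(t)} = -F'(s): -d/ds[5/(s² + 25)] = -(5)·(-2s)/(s² + 25)² = 10s/(s² + 25)². Then L{2·t·sin(5t)} = 2·10s/(s² + 25)² = 20s/(s² + 25)²

Final answer: 20s/(s² + 25)²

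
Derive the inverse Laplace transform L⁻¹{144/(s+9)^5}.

L⁻¹{n!/(s-a)^(n+1)} = t^n·e^(at) with n=4, a=-9. So L⁻¹{24/(s+9)^5} = t^4·e^(-9t), and L⁻¹{144/(s+9)^5} = (144/24)·t^4·e^(-9t) = 6·t^4·e^(-9t)

Final answer: 6·t^4·e^(-9t)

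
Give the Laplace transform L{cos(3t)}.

L{cos(ωt)} = s/(s² + ω²), so L{cos(3t)} = s/(s² + 9)

Final answer: s/(s² + 9)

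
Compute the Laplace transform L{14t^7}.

L{14t^7} = 14 · L{t^7} = 14 · 5040/s^8 = 70560/s^8

Final answer: 70560/s^8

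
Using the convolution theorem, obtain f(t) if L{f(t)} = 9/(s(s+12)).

9/(s(s+12)) = (9/s)·(1/(s+12)) = L{9}·L{e^(-12t)}. By convolution, f(t) = 9*e^(-12t) = ∫₀ᵗ 9·e^(-12τ) dτ = 9·(1 - e^(-12t))/12

Final answer: 9·(1 - e^(-12t))/12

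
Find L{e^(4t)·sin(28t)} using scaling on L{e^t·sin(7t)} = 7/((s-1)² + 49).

Scaling with a=4: L{e^(4t)·sin(28t)} = (1/4) · 7/((s/4-1)² + 49). Simplifying: 28/((s-4)² + 784)

Final answer: 28/((s-4)² + 784)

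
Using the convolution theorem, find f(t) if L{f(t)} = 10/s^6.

10/s^6 = (10/s)·(1/s^5) = L{10}·L{t^4/24}. By convolution, f(t) = 10*t^4/24 = ∫₀ᵗ 10·τ^4/24 dτ = 10·t^5/120

Final answer: 10·t^5/120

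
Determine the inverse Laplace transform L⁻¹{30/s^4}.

L⁻¹{n!/s^(n+1)} = t^n with n=3. So L⁻¹{6/s^4} = t^3, and L⁻¹{30/s^4} = (30/6)·t^3 = 5·t^3

Final answer: 5·t^3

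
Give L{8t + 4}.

L{8t + 4} = 8·L{t} + 4·L{1} = 8/s² + 4/s

Final answer: 8/s² + 4/s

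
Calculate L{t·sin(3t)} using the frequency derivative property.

L{sin(3t)} = 3/(s² + 9). By L{t·f(t)} = -F'(s): -d/ds[3/(s² + 9)] = -(3)·(-2s)/(s² + 9)² = 6s/(s² + 9)²

Final answer: 6s/(s² + 9)²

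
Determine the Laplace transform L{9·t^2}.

L{t^n} = n!/s^(n+1), so L{t^2} = 2/s^3. Then L{9·t^2} = 9·2/s^3 = 18/s^3

Final answer: 18/s^3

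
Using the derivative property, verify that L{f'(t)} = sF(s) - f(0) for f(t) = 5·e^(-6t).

f'(t) = -30e^(-6t). Direct: L{f'(t)} = -30/(s+6). Property: s·5/(s+6) - 5 = (5s - 5(s+6))/(s+6) = -30/(s+6). ✓

Final answer: -30/(s+6)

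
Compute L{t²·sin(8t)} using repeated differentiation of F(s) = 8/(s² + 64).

F(s) = 8/(s² + 64). F'(s) = -16s/(s² + 64)². F''(s) = -16(64 - 3s²)/(s² + 64)³ = (48s² - 1024)/(s² + 64)³. So L{t²·sin(8t)} = (-1)² F''(s) = (48s² - 1024)/(s² + 64)³

Final answer: (48s² - 1024)/(s² + 64)³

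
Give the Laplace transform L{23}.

L{23} = 23 · L{1} = 23/s

Final answer: 23/s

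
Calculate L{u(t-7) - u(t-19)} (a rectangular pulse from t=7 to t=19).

L{u(t-a)} = e^(-as)/s. L{u(t-7) - u(t-19)} = (e^(-7s) - e^(-19s))/s

Final answer: (e^(-7s) - e^(-19s))/s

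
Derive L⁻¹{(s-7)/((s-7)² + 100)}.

Using frequency shift: L⁻¹{(s-a)/((s-a)² + b²)} = e^(at)cos(bt). Here a=7, b=10

Final answer: e^(7t)·cos(10t)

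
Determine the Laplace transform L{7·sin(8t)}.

L{sin(ωt)} = ω/(s² + ω²), so L{sin(8t)} = 8/(s² + 64). Then L{7·sin(8t)} = 7·8/(s² + 64) = 56/(s² + 64)

Final answer: 56/(s² + 64)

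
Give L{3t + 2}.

L{3t + 2} = 3·L{t} + 2·L{1} = 3/s² + 2/s

Final answer: 3/s² + 2/s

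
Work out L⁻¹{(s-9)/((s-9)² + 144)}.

Using frequency shift: L⁻¹{(s-a)/((s-a)² + b²)} = e^(at)cos(bt). Here a=9, b=12

Final answer: e^(9t)·cos(12t)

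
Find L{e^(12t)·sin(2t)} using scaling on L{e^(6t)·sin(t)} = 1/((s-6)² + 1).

Scaling with a=2: L{e^(12t)·sin(2t)} = (1/2) · 1/((s/2-6)² + 1). Simplifying: 2/((s-12)² + 4)

Final answer: 2/((s-12)² + 4)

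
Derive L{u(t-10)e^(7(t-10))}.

u(t-a)f(t-a) with f(t)=e^(7t). L{e^(7t)} = 1/(s-7). By time shift: e^(-10s)/(s-7)

Final answer: e^(-10s)/(s-7)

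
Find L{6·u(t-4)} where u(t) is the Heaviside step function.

L{u(t-a)} = e^(-as)/s. Here a=4, so L{u(t-4)} = e^(-4s)/s, and L{6·u(t-4)} = 6·e^(-4s)/s

Final answer: 6·e^(-4s)/s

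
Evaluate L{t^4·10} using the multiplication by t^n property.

L{10} = 10/s. d^1/ds^1[1/s] = -1/s². d^2/ds^2[1/s] = 2/s^3. d^3/ds^3[1/s] = -6/s^4. d^4/ds^4[1/s] = 24/s^5. So L{t^4} = (-1)^{4}·24/s^5 = 24/s^5. Then L{t^4·10} = 10·24/s^5 = 240/s^5

Final answer: 240/s^5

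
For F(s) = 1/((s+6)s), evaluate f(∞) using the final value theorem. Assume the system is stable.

f(∞) = lim_{s→0} sF(s) = lim_{s→0} 1/(s+6) = 1/6

Final answer: 1/6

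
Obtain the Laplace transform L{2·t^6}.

L{t^n} = n!/s^(n+1), so L{t^6} = 720/s^7. Then L{2·t^6} = 2·720/s^7 = 1440/s^7

Final answer: 1440/s^7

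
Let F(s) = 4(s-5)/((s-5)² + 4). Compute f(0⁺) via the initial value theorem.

f(0⁺) = lim_{s→∞} sF(s) = lim_{s→∞} 4s(s-5)/((s-5)² + 4) = 4

Final answer: 4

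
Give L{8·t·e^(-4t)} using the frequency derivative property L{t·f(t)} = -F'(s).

L{e^(-4t)} = 1/(s+4). By frequency derivative: L{t·e^(-4t)} = -d/ds[1/(s+4)] = -(-1)/(s+4)² = 1/(s+4)². Then L{8·t·e^(-4t)} = 8·1/(s+4)² = 8/(s+4)²

Final answer: 8/(s+4)²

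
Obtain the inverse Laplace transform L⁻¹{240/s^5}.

L⁻¹{n!/s^(n+1)} = t^n with n=4. So L⁻¹{24/s^5} = t^4, and L⁻¹{240/s^5} = (240/24)·t^4 = 10·t^4

Final answer: 10·t^4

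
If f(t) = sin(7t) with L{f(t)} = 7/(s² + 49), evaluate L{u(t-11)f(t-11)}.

Time shift theorem: L{u(t-a)f(t-a)} = e^(-as)F(s). Here a=11, F(s) = 7/(s² + 49), so L{u(t-11)f(t-11)} = e^(-11s)·7/(s² + 49)

Final answer: e^(-11s)·7/(s² + 49)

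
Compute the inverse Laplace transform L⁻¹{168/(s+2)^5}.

L⁻¹{n!/(s-a)^(n+1)} = t^n·e^(at) with n=4, a=-2. So L⁻¹{24/(s+2)^5} = t^4·e^(-2t), and L⁻¹{168/(s+2)^5} = (168/24)·t^4·e^(-2t) = 7·t^4·e^(-2t)

Final answer: 7·t^4·e^(-2t)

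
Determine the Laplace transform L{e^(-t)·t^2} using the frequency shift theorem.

L{e^(at)·t^n} = n!/(s-a)^(n+1), so L{e^(-t)·t^2} = 2/(s+1)^3

Final answer: 2/(s+1)^3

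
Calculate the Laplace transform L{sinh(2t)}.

L{sinh(ωt)} = ω/(s² - ω²), so L{sinh(2t)} = 2/(s² - 4)

Final answer: 2/(s² - 4)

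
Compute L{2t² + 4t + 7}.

L{2t² + 4t + 7} = 2·2/s³ + 4/s² + 7/s = 4/s³ + 4/s² + 7/s

Final answer: 4/s³ + 4/s² + 7/s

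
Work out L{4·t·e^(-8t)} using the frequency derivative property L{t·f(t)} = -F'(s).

L{e^(-8t)} = 1/(s+8). By frequency derivative: L{t·e^(-8t)} = -d/ds[1/(s+8)] = -(-1)/(s+8)² = 1/(s+8)². Then L{4·t·e^(-8t)} = 4·1/(s+8)² = 4/(s+8)²

Final answer: 4/(s+8)²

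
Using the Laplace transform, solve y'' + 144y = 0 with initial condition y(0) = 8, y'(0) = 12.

L{y''} + 144L{y} = 0. s²Y - 8s - 12 + 144Y = 0. Y(s² + 144) = 8s + 12. Y = (8s + 12)/(s² + 144). Inverting: y(t) = 8cos(12t) + sin(12t)

Final answer: y(t) = 8cos(12t) + sin(12t)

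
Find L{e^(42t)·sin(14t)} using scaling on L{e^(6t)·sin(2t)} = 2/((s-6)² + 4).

Scaling with a=7: L{e^(42t)·sin(14t)} = (1/7) · 2/((s/7-6)² + 4). Simplifying: 14/((s-42)² + 196)

Final answer: 14/((s-42)² + 196)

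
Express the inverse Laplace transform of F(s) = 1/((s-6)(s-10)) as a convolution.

1/((s-6)(s-10)) = (1/(s-6))·(1/(s-10)) = L{e^(6t)}·L{e^(10t)}. So f(t) = e^(6t)*e^(10t) = ∫₀ᵗ e^(6τ)·e^(10(t-τ)) dτ

Final answer: ∫₀ᵗ e^(6τ)·e^(10(t-τ)) dτ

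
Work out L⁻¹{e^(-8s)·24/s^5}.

L⁻¹{24/s^5} = t^4. By the time shift theorem, L⁻¹{e^(-as)F(s)} = u(t-a)f(t-a) with a=8, so L⁻¹{e^(-8s)·24/s^5} = u(t-8)·(t-8)^4

Final answer: u(t-8)·(t-8)^4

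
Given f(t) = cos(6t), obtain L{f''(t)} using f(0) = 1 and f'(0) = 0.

F(s) = s/(s² + 36). L{f''(t)} = s²F(s) - sf(0) - f'(0) = s³/(s² + 36) - s = (s³ - s(s² + 36))/(s² + 36) = -36s/(s² + 36)

Final answer: -36s/(s² + 36)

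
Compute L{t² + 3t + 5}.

L{t² + 3t + 5} = 2/s³ + 3/s² + 5/s = 2/s³ + 3/s² + 5/s

Final answer: 2/s³ + 3/s² + 5/s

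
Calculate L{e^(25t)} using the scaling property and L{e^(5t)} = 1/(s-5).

Using L{f(at)} = (1/a)F(s/a) with a=5 and f(t) = e^(5t): L{e^(25t)} = (1/5) · 1/((s/5)-5) = (1/5) · 5/(s-25) = 1/(s-25)

Final answer: 1/(s-25)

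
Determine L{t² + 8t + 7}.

L{t² + 8t + 7} = 2/s³ + 8/s² + 7/s = 2/s³ + 8/s² + 7/s

Final answer: 2/s³ + 8/s² + 7/s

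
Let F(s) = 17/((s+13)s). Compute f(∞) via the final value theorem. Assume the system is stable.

f(∞) = lim_{s→0} sF(s) = lim_{s→0} 17/(s+13) = 17/13

Final answer: 17/13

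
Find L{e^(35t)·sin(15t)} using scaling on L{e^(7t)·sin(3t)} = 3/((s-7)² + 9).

Scaling with a=5: L{e^(35t)·sin(15t)} = (1/5) · 3/((s/5-7)² + 9). Simplifying: 15/((s-35)² + 225)

Final answer: 15/((s-35)² + 225)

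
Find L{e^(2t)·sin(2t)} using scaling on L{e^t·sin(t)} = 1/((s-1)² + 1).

Scaling with a=2: L{e^(2t)·sin(2t)} = (1/2) · 1/((s/2-1)² + 1). Simplifying: 2/((s-2)² + 4)

Final answer: 2/((s-2)² + 4)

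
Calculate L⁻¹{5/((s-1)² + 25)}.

Form: b/((s-a)² + b²) → e^(at)sin(bt). With a=1, b=5

Final answer: e^t·sin(5t)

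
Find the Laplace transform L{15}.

L{15} = 15 · L{1} = 15/s

Final answer: 15/s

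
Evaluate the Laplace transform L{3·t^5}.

L{t^n} = n!/s^(n+1), so L{t^5} = 120/s^6. Then L{3·t^5} = 3·120/s^6 = 360/s^6

Final answer: 360/s^6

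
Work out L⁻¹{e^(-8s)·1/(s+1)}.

L⁻¹{1/(s+1)} = e^(-t). By the time shift theorem, L⁻¹{e^(-as)F(s)} = u(t-a)f(t-a) with a=8, so L⁻¹{e^(-8s)·1/(s+1)} = u(t-8)·e^(-(t-8))

Final answer: u(t-8)·e^(-(t-8))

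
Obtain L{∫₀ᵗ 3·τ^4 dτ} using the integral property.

L{∫₀ᵗ f(τ)dτ} = F(s)/s with f(t) = 3t^4. F(s) = 72/s^5, so L{∫₀ᵗ 3·τ^4 dτ} = (72/s^5)/s = 72/s^6. (Check: ∫₀ᵗ 3·τ^4 dτ = 3t^5/5.)

Final answer: 72/s^6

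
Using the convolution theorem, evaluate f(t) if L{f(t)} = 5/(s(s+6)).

5/(s(s+6)) = (5/s)·(1/(s+6)) = L{5}·L{e^(-6t)}. By convolution, f(t) = 5*e^(-6t) = ∫₀ᵗ 5·e^(-6τ) dτ = 5·(1 - e^(-6t))/6

Final answer: 5·(1 - e^(-6t))/6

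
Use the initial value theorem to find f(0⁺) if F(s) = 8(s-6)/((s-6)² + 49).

f(0⁺) = lim_{s→∞} sF(s) = lim_{s→∞} 8s(s-6)/((s-6)² + 49) = 8

Final answer: 8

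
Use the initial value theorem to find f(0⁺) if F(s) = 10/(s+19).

f(0⁺) = lim_{s→∞} s·10/(s+19) = lim_{s→∞} 10s/(s+19) = 10

Final answer: 10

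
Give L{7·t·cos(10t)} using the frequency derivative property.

L{cos(10t)} = s/(s² + 100). Derivative: d/ds[s/(s² + 100)] = [(s² + 100) - s·2s]/(s² + 100)² = (100 - s²)/(s² + 100)². So L{t·cos(10t)} = -F'(s) = (s² - 100)/(s² + 100)². Then L{7·t·cos(10t)} = 7·(s² - 100)/(s² + 100)²

Final answer: 7·(s² - 100)/(s² + 100)²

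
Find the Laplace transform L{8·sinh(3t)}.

L{sinh(ωt)} = ω/(s² - ω²), so L{sinh(3t)} = 3/(s² - 9). Then L{8·sinh(3t)} = 8·3/(s² - 9) = 24/(s² - 9)

Final answer: 24/(s² - 9)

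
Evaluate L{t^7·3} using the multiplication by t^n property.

L{3} = 3/s. d^1/ds^1[1/s] = -1/s². d^2/ds^2[1/s] = 2/s^3. d^3/ds^3[1/s] = -6/s^4. d^4/ds^4[1/s] = 24/s^5. d^5/ds^5[1/s] = -120/s^6. d^6/ds^6[1/s] = 720/s^7. d^7/ds^7[1/s] = -5040/s^8. So L{t^7} = (-1)^{7}·-5040/s^8 = 5040/s^8. Then L{t^7·3} = 3·5040/s^8 = 15120/s^8

Final answer: 15120/s^8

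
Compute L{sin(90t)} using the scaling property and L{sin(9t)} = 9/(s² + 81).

Using L{f(at)} = (1/a)F(s/a) with a=10: L{sin(90t)} = (1/10) · 9/((s/10)² + 81) = (1/10) · 9·100/(s² + 8100) = 90/(s² + 8100)

Final answer: 90/(s² + 8100)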